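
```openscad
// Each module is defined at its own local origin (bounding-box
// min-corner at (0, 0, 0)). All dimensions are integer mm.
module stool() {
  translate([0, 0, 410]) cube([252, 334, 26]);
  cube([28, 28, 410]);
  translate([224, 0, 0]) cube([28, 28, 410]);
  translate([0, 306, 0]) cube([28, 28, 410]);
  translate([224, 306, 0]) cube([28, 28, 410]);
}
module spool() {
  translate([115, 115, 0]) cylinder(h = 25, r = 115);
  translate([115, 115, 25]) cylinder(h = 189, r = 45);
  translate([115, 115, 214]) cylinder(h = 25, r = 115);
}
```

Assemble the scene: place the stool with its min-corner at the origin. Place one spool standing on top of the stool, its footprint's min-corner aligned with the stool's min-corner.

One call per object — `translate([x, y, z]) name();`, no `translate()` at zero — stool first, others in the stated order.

stool();
translate([0, 0, 436]) spool();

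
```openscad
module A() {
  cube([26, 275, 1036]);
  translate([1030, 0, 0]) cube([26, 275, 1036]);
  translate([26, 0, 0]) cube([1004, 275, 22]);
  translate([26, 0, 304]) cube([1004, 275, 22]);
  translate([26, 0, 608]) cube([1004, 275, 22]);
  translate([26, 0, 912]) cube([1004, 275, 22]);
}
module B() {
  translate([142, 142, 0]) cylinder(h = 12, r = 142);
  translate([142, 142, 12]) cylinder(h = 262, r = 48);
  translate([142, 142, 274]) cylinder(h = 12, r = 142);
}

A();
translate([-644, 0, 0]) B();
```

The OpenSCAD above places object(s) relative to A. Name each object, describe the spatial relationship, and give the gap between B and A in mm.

The spool's nearest face is 360 mm from the bookshelf's −x face.

A is a bookshelf. B is a spool. The spool is on the floor beside the bookshelf on its −x side. The gap between the spool and the bookshelf is 360 mm.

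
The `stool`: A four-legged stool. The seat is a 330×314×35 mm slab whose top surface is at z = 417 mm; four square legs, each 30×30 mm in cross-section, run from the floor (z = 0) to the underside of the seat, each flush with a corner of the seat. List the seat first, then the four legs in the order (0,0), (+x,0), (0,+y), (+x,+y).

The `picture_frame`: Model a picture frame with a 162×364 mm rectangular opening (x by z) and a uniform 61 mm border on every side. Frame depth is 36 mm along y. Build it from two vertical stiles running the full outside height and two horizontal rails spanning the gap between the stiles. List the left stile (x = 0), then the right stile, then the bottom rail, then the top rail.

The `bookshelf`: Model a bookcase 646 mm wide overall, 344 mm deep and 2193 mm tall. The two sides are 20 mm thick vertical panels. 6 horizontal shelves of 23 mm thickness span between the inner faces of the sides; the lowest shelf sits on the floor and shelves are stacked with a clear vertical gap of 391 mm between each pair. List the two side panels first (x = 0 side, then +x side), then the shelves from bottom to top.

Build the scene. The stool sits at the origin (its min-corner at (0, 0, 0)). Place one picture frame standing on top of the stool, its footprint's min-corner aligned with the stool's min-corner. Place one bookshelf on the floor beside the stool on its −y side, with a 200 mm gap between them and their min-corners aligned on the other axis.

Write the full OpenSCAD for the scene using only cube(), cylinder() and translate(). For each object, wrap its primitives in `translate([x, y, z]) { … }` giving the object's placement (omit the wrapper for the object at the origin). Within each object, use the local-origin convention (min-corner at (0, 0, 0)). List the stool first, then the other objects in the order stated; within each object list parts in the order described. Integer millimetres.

translate([0, 0, 382]) cube([330, 314, 35]);
cube([30, 30, 382]);
translate([300, 0, 0]) cube([30, 30, 382]);
translate([0, 284, 0]) cube([30, 30, 382]);
translate([300, 284, 0]) cube([30, 30, 382]);
translate([0, 0, 417]) {
  cube([61, 36, 486]);
  translate([223, 0, 0]) cube([61, 36, 486]);
  translate([61, 0, 0]) cube([162, 36, 61]);
  translate([61, 0, 425]) cube([162, 36, 61]);
}
translate([0, -544, 0]) {
  cube([20, 344, 2193]);
  translate([626, 0, 0]) cube([20, 344, 2193]);
  translate([20, 0, 0]) cube([606, 344, 23]);
  translate([20, 0, 414]) cube([606, 344, 23]);
  translate([20, 0, 828]) cube([606, 344, 23]);
  translate([20, 0, 1242]) cube([606, 344, 23]);
  translate([20, 0, 1656]) cube([606, 344, 23]);
  translate([20, 0, 2070]) cube([606, 344, 23]);
}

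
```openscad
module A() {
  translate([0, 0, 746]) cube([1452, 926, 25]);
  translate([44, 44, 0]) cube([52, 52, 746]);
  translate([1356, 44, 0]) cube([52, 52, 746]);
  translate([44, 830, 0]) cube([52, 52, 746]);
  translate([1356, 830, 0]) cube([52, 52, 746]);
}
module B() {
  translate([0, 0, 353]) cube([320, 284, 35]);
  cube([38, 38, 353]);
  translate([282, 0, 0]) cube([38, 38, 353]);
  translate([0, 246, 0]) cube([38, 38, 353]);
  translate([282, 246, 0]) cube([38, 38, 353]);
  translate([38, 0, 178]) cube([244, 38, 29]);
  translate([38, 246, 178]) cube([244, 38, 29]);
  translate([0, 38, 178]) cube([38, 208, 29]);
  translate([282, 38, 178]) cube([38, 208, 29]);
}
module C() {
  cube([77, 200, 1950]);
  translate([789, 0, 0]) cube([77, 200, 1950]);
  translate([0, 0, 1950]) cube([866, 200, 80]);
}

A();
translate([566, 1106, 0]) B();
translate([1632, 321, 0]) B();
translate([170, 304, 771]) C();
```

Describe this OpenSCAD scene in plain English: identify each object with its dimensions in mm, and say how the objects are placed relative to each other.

A is a table with a 1452×926 mm rectangular top, 25 mm thick, top surface at z = 771 mm, supported by four 52×52 mm square legs, each inset 44 mm from the nearest pair of top edges, running from the floor.

B is a four-legged stool. The seat is a 320×284×35 mm slab whose top surface is at z = 388 mm; four square legs, each 38×38 mm in cross-section, run from the floor (z = 0) to the underside of the seat, each flush with a corner of the seat. Four stretchers, 38 mm wide and 29 mm tall, connect adjacent legs with their undersides at z = 178 mm, each running between the inner faces of the legs it joins and aligned with the legs' outer faces on the other axis.

C is a door frame. The clear opening is 712 mm wide and 1950 mm high. Two 77 mm wide jambs, 200 mm deep, stand either side of the opening from the floor to the top of the opening. A 80 mm thick head sits across the top of both jambs, spanning the full outside width of the frame.

Two stools sit around the table at the +y, +x sides. The door frame is on top of the table.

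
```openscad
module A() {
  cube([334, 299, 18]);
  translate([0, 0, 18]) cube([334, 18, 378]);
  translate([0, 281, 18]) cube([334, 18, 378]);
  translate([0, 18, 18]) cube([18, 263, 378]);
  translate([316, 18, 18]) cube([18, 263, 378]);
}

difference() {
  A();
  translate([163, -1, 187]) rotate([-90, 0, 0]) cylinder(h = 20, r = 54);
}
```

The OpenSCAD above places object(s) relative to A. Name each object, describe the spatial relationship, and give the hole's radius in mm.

The subtracted cylinder has r = 54 mm.

A is an open box. The open box has a circular hole through its front wall. The hole's radius is 54 mm.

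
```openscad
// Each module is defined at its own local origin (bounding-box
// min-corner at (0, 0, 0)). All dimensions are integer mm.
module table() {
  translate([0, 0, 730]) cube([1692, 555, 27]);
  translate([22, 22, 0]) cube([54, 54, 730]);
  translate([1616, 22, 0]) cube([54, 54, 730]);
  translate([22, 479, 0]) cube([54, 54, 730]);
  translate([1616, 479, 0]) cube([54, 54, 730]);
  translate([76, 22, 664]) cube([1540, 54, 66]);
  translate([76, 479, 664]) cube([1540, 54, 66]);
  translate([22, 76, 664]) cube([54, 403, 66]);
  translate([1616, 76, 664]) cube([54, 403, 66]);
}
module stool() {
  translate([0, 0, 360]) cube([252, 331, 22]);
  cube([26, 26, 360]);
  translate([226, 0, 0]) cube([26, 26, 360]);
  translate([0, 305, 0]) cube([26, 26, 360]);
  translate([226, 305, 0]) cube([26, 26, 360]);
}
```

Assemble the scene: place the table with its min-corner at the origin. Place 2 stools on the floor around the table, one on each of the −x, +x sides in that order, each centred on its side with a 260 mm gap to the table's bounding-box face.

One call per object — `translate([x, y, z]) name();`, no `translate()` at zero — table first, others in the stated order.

table();
translate([-512, 112, 0]) stool();
translate([1952, 112, 0]) stool();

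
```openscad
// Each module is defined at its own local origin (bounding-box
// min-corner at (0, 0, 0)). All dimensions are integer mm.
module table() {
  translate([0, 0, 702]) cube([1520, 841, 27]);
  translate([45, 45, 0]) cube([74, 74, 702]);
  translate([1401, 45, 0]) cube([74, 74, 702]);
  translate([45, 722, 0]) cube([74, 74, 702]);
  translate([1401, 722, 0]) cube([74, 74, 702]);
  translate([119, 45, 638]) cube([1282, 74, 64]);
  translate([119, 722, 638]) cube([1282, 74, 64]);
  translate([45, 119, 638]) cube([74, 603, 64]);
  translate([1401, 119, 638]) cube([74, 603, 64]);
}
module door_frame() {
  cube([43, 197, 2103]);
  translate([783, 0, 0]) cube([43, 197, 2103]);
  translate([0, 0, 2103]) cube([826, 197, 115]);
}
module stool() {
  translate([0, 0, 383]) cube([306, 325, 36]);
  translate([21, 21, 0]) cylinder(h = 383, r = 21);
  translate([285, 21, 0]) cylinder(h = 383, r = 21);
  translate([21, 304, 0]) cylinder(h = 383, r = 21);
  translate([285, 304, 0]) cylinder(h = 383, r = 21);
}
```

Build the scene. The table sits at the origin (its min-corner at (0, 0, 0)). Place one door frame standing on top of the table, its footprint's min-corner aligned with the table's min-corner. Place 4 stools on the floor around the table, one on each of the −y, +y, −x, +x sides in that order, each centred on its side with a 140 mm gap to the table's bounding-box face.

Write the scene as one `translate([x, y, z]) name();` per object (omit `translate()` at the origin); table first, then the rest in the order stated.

table();
translate([0, 0, 729]) door_frame();
translate([607, -465, 0]) stool();
translate([607, 981, 0]) stool();
translate([-446, 258, 0]) stool();
translate([1660, 258, 0]) stool();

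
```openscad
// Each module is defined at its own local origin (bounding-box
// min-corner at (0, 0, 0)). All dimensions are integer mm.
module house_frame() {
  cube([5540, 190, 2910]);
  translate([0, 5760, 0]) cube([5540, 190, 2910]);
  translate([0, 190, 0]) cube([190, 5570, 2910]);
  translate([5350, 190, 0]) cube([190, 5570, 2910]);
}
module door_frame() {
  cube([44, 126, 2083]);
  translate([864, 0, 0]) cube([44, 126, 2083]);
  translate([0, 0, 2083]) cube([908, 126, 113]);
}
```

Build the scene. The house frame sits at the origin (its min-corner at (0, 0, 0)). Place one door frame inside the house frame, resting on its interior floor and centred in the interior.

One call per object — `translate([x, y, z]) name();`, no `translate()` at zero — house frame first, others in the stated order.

house_frame();
translate([2316, 2912, 0]) door_frame();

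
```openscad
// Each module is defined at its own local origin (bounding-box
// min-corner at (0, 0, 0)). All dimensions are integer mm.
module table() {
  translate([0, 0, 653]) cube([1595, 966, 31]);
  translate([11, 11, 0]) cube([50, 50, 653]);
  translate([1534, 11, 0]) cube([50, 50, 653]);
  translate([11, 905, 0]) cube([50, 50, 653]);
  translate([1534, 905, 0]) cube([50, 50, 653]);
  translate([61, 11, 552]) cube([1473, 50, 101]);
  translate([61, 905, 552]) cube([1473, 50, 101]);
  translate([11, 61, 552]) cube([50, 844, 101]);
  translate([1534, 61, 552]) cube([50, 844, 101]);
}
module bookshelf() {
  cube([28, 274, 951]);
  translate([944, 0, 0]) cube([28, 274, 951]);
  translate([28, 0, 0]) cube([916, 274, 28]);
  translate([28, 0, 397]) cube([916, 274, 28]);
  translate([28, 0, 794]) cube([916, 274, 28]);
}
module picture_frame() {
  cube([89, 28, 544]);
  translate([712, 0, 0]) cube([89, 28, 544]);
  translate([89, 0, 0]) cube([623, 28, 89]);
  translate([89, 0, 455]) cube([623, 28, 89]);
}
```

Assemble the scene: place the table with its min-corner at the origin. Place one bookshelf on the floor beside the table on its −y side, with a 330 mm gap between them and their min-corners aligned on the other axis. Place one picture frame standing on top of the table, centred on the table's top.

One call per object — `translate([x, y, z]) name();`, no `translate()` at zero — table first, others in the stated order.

table();
translate([0, -604, 0]) bookshelf();
translate([397, 469, 684]) picture_frame();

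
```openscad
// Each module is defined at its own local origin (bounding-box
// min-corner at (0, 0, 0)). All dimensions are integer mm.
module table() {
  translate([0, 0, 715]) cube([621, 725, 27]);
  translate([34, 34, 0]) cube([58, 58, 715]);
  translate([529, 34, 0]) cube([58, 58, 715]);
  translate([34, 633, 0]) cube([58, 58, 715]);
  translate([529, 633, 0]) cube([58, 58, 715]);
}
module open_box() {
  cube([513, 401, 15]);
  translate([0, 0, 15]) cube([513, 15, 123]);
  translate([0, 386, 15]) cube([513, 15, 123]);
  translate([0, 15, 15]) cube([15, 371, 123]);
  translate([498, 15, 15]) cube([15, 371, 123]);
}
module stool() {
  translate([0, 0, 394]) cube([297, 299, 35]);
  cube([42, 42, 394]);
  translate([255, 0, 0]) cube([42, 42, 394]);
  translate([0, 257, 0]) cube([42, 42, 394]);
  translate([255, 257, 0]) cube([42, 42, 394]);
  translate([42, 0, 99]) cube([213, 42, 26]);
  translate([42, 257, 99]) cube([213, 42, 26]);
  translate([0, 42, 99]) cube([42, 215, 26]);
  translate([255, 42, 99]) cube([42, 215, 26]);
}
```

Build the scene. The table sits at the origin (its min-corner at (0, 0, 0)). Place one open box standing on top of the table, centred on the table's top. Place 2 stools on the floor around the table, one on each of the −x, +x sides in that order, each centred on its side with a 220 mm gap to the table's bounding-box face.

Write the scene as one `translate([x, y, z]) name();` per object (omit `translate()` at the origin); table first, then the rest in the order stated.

table();
translate([54, 162, 742]) open_box();
translate([-517, 213, 0]) stool();
translate([841, 213, 0]) stool();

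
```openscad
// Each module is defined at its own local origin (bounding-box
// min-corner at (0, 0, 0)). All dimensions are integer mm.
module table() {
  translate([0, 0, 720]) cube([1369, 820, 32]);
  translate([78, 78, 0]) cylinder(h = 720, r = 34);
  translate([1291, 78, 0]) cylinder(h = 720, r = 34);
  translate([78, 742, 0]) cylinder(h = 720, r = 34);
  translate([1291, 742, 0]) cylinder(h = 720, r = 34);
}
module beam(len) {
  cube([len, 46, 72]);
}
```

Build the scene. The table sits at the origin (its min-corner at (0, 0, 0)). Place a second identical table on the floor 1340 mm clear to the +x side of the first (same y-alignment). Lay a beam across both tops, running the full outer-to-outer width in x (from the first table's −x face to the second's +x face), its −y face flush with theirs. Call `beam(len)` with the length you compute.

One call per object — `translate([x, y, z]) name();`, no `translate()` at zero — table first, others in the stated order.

table();
translate([2709, 0, 0]) table();
translate([0, 0, 752]) beam(4078);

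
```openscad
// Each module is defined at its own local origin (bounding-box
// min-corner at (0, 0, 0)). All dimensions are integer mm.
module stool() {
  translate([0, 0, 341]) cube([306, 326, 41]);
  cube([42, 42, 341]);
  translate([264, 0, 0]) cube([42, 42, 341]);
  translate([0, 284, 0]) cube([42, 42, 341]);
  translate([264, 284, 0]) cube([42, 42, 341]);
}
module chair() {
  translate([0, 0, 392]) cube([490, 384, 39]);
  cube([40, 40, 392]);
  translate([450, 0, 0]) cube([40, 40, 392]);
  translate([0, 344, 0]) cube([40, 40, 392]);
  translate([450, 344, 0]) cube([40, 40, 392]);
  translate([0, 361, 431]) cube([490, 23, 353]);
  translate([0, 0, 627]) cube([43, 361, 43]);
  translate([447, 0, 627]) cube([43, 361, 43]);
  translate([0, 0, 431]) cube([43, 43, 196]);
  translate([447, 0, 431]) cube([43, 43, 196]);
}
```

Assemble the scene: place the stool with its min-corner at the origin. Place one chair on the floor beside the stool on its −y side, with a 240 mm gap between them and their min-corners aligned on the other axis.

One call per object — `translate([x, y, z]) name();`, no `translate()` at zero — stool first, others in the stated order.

stool();
translate([0, -624, 0]) chair();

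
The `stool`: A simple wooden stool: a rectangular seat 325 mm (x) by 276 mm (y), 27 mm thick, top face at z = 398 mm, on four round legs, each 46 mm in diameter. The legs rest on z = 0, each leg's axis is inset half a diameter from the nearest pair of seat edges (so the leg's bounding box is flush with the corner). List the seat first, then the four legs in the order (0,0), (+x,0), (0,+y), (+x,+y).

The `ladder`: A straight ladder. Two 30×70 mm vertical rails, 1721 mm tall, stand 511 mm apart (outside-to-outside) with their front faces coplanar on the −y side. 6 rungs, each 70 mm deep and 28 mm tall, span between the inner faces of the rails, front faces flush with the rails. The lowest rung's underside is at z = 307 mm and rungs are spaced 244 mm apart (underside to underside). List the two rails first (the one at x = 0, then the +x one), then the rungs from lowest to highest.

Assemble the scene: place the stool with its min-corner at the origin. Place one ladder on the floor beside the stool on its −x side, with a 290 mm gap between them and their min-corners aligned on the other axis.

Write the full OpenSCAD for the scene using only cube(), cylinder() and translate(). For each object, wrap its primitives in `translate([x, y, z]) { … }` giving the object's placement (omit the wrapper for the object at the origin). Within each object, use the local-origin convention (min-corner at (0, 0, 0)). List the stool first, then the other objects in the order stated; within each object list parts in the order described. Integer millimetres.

translate([0, 0, 371]) cube([325, 276, 27]);
translate([23, 23, 0]) cylinder(h = 371, r = 23);
translate([302, 23, 0]) cylinder(h = 371, r = 23);
translate([23, 253, 0]) cylinder(h = 371, r = 23);
translate([302, 253, 0]) cylinder(h = 371, r = 23);
translate([-801, 0, 0]) {
  cube([30, 70, 1721]);
  translate([481, 0, 0]) cube([30, 70, 1721]);
  translate([30, 0, 307]) cube([451, 70, 28]);
  translate([30, 0, 551]) cube([451, 70, 28]);
  translate([30, 0, 795]) cube([451, 70, 28]);
  translate([30, 0, 1039]) cube([451, 70, 28]);
  translate([30, 0, 1283]) cube([451, 70, 28]);
  translate([30, 0, 1527]) cube([451, 70, 28]);
}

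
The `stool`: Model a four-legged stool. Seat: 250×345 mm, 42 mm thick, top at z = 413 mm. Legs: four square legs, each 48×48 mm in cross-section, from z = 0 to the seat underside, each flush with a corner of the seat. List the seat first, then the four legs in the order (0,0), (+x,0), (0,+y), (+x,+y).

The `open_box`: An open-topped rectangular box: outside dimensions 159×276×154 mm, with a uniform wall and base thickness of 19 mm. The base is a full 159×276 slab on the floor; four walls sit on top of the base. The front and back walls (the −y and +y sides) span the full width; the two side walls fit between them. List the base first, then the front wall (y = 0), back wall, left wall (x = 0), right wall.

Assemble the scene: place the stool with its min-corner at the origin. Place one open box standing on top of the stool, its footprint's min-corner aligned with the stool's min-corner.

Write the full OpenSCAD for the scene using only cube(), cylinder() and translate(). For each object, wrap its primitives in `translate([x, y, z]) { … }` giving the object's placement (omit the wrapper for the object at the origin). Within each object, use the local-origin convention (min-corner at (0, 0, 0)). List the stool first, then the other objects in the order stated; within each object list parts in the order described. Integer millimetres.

translate([0, 0, 371]) cube([250, 345, 42]);
cube([48, 48, 371]);
translate([202, 0, 0]) cube([48, 48, 371]);
translate([0, 297, 0]) cube([48, 48, 371]);
translate([202, 297, 0]) cube([48, 48, 371]);
translate([0, 0, 413]) {
  cube([159, 276, 19]);
  translate([0, 0, 19]) cube([159, 19, 135]);
  translate([0, 257, 19]) cube([159, 19, 135]);
  translate([0, 19, 19]) cube([19, 238, 135]);
  translate([140, 19, 19]) cube([19, 238, 135]);
}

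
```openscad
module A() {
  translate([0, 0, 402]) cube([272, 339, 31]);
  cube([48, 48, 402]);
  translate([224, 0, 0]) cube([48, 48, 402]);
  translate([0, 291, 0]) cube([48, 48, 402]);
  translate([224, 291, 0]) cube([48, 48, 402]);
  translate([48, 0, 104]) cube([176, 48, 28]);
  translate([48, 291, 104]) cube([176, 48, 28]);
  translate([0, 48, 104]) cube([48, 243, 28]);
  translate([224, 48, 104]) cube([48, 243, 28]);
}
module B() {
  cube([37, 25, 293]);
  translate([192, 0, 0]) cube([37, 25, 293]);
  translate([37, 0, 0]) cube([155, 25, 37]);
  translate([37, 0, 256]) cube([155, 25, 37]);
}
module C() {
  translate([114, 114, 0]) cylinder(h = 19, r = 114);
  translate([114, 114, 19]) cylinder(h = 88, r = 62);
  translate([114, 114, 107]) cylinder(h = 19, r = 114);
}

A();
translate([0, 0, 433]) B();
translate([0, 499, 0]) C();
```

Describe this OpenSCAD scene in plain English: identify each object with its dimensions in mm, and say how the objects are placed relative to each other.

A is a four-legged stool. The seat is 272×339 mm, 31 mm thick, top at z = 433 mm. It stands on four square legs, each 48×48 mm in cross-section, from z = 0 to the seat underside, each flush with a corner of the seat. Four stretchers, 48 mm wide and 28 mm tall, connect adjacent legs with their undersides at z = 104 mm, each running between the inner faces of the legs it joins and aligned with the legs' outer faces on the other axis.

B is a picture frame with a 155×219 mm rectangular opening (x by z) and a uniform 37 mm border on every side. Frame depth is 25 mm along y. It is built from two vertical stiles running the full outside height and two horizontal rails spanning the gap between the stiles.

C is a spool: two coaxial disc flanges of radius 114 mm and thickness 19 mm, joined by a core cylinder of radius 62 mm and height 88 mm. The lower flange rests on z = 0 and the three cylinders share a vertical axis.

The picture frame is on top of the stool. The spool is on the floor beside the stool on its +y side.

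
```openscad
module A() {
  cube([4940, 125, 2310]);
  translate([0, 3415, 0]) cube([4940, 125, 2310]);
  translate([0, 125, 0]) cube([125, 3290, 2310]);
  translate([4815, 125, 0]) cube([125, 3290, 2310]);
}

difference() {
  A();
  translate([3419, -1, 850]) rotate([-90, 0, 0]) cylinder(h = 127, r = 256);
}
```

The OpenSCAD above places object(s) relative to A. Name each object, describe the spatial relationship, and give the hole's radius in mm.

A is a house frame. The house frame has a circular hole through its front wall. The hole's radius is 256 mm.

The subtracted cylinder has r = 256 mm.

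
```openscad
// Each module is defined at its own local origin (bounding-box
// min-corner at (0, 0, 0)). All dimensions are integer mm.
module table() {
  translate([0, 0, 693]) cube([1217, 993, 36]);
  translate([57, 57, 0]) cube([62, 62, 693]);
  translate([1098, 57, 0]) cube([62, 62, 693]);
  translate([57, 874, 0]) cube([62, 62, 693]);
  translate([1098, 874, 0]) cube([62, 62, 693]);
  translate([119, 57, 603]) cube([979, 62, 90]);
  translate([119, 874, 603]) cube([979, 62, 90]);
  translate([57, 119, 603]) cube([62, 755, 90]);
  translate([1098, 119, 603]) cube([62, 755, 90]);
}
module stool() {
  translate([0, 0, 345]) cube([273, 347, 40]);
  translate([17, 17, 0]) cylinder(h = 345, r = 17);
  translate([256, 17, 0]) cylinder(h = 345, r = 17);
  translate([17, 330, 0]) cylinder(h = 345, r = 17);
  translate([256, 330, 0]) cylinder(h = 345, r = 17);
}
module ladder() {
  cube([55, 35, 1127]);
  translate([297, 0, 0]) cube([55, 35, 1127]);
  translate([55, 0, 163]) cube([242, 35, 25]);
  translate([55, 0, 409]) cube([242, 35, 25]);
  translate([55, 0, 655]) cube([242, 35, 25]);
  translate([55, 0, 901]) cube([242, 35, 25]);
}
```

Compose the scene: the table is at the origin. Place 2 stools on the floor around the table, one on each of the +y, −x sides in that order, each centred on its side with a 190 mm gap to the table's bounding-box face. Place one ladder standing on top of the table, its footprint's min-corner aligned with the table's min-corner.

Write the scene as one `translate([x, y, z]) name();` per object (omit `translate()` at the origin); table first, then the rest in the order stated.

table();
translate([472, 1183, 0]) stool();
translate([-463, 323, 0]) stool();
translate([0, 0, 729]) ladder();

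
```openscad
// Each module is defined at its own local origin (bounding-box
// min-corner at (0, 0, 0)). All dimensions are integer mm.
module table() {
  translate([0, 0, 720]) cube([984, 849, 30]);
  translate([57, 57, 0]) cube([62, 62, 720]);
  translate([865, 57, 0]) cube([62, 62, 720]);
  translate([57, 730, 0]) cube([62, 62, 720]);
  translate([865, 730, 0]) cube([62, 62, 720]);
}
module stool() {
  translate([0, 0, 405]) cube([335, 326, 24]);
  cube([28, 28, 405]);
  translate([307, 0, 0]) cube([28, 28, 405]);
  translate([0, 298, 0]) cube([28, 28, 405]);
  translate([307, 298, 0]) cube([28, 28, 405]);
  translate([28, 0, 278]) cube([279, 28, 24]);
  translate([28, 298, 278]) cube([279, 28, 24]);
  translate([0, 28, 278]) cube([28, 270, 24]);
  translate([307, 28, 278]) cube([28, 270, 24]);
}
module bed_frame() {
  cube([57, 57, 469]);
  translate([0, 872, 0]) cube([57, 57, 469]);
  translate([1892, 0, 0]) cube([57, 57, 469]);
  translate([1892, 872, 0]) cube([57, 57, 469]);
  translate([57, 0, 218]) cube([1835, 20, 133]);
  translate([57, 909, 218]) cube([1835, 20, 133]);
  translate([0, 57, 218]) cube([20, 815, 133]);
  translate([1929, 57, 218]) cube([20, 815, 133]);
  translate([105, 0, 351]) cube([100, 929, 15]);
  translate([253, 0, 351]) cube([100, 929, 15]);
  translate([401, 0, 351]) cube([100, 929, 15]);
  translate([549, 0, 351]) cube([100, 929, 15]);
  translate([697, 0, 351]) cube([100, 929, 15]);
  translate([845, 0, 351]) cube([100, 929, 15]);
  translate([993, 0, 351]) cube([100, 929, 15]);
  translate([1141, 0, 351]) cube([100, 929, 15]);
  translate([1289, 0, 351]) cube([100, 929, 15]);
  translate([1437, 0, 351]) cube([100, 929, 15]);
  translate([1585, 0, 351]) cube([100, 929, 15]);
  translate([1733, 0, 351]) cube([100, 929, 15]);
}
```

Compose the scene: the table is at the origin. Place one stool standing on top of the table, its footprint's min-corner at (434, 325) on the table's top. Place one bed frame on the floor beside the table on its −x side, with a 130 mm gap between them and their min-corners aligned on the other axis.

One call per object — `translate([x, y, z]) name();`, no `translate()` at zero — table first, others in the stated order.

table();
translate([434, 325, 750]) stool();
translate([-2079, 0, 0]) bed_frame();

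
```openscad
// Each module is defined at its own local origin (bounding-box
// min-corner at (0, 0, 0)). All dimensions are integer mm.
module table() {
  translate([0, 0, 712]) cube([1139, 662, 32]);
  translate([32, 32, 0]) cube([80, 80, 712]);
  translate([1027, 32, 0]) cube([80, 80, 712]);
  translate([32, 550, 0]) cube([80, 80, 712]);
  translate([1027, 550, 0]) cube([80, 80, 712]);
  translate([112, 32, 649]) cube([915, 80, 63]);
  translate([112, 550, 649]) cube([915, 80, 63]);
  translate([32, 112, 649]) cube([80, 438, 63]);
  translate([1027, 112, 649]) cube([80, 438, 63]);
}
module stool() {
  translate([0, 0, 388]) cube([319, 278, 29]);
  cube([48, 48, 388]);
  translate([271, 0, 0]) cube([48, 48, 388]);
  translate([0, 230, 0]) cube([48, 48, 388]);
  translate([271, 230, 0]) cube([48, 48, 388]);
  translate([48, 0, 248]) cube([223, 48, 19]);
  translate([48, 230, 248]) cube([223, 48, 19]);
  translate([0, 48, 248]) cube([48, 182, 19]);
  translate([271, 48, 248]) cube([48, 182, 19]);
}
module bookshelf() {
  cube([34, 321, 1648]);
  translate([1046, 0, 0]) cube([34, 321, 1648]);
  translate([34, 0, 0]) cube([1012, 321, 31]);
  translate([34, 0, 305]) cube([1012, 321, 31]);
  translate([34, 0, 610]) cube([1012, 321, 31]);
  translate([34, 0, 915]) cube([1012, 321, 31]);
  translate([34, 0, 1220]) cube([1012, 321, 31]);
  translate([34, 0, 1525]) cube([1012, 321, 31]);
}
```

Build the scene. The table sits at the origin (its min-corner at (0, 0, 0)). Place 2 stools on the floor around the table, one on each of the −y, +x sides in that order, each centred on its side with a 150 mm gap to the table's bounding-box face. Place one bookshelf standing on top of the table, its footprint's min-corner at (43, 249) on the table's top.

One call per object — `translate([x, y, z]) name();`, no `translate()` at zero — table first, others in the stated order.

table();
translate([410, -428, 0]) stool();
translate([1289, 192, 0]) stool();
translate([43, 249, 744]) bookshelf();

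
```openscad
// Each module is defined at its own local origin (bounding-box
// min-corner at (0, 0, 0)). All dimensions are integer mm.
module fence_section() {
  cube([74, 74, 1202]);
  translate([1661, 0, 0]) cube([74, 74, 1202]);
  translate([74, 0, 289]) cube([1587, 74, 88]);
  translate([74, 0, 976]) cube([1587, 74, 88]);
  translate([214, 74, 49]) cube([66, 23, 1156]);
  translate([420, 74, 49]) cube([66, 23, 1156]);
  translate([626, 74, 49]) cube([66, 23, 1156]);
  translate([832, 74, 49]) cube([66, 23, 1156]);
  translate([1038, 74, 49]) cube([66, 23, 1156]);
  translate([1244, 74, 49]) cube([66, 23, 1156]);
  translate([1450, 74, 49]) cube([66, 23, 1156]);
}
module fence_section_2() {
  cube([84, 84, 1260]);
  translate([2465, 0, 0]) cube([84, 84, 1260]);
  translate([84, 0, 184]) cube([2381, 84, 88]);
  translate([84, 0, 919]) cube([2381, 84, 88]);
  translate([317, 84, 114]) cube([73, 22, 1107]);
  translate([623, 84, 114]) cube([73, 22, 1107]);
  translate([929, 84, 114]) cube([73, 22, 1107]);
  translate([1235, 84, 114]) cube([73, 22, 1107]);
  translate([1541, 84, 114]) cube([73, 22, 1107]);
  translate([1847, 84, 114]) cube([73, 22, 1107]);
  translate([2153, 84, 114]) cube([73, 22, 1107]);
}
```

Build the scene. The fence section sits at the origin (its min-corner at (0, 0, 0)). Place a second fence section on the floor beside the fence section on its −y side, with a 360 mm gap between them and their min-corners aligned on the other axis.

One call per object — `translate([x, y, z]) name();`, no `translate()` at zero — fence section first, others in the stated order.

fence_section();
translate([0, -466, 0]) fence_section_2();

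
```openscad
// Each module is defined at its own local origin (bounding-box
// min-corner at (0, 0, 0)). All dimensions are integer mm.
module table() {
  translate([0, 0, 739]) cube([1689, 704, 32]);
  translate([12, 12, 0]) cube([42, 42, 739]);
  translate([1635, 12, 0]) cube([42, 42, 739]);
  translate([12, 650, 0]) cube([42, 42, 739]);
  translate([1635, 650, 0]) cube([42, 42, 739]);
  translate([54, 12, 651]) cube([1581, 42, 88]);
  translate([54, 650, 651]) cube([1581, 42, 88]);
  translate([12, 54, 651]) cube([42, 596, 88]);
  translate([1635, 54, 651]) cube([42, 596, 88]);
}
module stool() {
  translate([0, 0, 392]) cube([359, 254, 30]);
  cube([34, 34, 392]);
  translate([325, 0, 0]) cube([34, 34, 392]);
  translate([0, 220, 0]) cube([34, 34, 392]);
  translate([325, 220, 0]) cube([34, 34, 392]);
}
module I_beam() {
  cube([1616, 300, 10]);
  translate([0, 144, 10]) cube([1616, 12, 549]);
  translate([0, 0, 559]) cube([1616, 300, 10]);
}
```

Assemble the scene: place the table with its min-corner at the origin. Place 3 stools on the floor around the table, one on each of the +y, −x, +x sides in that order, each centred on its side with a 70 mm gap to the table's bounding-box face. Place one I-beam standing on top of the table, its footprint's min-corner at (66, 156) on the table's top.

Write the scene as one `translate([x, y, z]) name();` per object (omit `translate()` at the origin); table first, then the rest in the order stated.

table();
translate([665, 774, 0]) stool();
translate([-429, 225, 0]) stool();
translate([1759, 225, 0]) stool();
translate([66, 156, 771]) I_beam();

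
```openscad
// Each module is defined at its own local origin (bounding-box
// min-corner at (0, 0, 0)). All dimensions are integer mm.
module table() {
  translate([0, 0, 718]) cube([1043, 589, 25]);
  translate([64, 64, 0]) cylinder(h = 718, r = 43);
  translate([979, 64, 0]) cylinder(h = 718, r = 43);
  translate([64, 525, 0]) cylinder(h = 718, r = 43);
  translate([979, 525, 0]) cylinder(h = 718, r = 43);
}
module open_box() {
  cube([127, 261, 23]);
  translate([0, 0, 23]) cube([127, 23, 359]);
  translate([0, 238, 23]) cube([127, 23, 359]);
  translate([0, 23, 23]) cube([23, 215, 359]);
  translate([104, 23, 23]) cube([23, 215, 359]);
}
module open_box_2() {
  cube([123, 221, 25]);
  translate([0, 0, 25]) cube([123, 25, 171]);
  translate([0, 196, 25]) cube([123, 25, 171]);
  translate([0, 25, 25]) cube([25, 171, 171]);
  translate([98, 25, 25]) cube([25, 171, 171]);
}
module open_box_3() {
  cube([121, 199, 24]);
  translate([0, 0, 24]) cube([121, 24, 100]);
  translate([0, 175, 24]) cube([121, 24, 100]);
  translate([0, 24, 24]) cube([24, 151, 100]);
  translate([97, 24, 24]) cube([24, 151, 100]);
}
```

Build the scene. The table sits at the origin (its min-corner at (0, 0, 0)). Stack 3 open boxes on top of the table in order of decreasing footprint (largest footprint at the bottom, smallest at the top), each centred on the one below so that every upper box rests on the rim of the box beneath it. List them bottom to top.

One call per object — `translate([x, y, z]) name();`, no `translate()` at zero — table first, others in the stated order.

table();
translate([458, 164, 743]) open_box();
translate([460, 184, 1125]) open_box_2();
translate([461, 195, 1321]) open_box_3();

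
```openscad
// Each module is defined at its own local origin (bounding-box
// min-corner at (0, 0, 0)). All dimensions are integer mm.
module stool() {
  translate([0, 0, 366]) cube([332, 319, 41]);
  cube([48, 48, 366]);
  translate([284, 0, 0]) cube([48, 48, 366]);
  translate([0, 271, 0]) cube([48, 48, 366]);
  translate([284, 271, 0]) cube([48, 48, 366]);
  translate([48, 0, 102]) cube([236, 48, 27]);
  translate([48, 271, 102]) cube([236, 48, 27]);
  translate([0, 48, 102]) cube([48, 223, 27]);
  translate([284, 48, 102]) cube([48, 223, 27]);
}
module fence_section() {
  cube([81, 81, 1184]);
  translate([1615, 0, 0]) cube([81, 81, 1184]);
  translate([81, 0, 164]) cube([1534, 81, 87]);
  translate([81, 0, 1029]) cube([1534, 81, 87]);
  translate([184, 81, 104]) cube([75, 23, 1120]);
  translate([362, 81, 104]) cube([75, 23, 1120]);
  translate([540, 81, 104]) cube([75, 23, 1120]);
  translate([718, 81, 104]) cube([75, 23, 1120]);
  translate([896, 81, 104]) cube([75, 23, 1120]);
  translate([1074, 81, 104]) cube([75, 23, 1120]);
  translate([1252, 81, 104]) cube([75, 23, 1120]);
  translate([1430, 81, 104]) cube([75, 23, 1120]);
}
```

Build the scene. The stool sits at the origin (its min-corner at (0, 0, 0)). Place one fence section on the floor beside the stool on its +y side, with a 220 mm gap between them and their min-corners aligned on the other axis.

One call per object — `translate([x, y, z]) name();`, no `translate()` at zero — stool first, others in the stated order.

stool();
translate([0, 539, 0]) fence_section();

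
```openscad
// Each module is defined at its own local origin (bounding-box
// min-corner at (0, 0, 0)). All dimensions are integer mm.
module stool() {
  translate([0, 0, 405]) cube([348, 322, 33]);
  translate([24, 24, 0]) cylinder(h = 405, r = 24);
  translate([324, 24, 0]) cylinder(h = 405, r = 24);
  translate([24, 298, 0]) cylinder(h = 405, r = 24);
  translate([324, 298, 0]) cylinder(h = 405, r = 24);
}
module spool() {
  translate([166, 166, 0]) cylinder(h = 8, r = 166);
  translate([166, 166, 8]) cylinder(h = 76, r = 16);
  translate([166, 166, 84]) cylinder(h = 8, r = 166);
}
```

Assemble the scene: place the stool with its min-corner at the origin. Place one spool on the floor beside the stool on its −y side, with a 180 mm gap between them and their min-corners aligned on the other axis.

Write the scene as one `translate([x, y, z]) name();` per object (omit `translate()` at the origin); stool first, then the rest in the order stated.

stool();
translate([0, -512, 0]) spool();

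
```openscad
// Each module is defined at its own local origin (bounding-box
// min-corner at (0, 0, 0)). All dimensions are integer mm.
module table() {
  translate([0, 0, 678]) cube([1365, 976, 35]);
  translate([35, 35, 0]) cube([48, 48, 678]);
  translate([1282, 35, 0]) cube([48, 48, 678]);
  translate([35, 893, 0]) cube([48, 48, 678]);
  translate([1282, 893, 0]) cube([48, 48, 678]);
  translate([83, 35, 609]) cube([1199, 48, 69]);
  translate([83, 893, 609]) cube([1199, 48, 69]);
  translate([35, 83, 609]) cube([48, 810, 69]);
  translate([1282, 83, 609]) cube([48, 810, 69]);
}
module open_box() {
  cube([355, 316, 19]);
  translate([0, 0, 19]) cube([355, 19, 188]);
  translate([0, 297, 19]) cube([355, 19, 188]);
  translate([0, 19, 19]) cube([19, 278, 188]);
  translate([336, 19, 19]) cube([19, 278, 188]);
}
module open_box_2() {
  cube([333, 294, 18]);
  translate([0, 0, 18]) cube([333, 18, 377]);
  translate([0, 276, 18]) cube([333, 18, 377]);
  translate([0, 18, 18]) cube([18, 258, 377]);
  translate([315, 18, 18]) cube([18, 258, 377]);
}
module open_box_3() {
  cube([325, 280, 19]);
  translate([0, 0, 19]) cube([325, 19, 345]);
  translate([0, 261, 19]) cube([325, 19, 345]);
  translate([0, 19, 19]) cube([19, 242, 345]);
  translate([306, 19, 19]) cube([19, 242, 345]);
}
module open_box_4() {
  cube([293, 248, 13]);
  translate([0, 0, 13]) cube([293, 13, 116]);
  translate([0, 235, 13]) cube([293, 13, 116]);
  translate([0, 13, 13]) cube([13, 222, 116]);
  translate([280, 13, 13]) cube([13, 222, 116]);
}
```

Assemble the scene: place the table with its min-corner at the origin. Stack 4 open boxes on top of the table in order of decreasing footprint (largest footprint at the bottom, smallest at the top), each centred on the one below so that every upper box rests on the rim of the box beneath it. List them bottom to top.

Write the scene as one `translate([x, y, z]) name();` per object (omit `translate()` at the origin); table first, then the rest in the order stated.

table();
translate([505, 330, 713]) open_box();
translate([516, 341, 920]) open_box_2();
translate([520, 348, 1315]) open_box_3();
translate([536, 364, 1679]) open_box_4();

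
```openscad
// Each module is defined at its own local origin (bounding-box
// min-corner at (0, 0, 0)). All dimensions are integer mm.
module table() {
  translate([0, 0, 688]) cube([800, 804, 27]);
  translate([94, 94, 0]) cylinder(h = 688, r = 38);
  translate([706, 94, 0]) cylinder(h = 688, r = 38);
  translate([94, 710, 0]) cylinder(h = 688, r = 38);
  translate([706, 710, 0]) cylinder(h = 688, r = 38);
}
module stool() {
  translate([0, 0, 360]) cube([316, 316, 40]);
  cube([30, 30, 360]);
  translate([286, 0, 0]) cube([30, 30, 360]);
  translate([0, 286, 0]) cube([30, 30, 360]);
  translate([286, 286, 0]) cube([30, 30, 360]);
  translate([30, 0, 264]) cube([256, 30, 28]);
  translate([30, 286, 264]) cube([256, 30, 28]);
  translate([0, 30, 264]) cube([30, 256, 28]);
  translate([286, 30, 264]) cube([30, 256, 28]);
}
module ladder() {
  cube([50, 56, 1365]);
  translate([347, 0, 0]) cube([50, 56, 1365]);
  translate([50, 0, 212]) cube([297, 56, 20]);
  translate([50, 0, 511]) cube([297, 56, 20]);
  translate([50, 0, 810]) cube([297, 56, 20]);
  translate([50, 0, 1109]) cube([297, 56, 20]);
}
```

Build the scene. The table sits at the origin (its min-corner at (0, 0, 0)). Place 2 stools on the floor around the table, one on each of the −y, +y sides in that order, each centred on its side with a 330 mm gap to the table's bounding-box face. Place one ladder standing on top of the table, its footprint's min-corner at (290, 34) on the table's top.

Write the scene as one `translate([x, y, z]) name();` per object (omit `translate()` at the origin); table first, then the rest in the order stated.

table();
translate([242, -646, 0]) stool();
translate([242, 1134, 0]) stool();
translate([290, 34, 715]) ladder();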